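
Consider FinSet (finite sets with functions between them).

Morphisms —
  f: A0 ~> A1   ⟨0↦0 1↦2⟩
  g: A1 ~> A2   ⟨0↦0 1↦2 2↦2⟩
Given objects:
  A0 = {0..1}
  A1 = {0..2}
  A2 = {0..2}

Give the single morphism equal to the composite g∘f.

  0 f~>0 g~>0
  1 f~>2 g~>2
result: ⟨0↦0 1↦2⟩

Answer: ⟨0↦0 1↦2⟩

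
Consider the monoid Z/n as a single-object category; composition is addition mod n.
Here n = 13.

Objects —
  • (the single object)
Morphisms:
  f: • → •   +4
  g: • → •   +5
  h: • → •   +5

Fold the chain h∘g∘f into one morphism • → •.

  0 +4≡4 +5≡9 +5≡1  (mod 13)
⟦path⟧: +1

Answer: +1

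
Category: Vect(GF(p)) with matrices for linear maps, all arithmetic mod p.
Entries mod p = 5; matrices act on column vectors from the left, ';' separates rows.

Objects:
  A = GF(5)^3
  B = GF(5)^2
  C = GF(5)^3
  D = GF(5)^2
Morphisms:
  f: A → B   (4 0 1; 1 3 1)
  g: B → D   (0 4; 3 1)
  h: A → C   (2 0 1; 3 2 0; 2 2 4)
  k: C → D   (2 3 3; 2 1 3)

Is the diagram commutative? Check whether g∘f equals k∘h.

Along f;g (path 1):
  e0=[1,0,0] f→[4,1] g→[4,3]
  e1=[0,1,0] f→[0,3] g→[2,3]
  e2=[0,0,1] f→[1,1] g→[4,4]
  composite₁ = (4 2 4; 3 3 4)
Along h;k (path 2):
  e0=[1,0,0] h→[2,3,2] k→[4,3]
  e1=[0,1,0] h→[0,2,2] k→[2,3]
  e2=[0,0,1] h→[1,0,4] k→[4,4]
  composite₂ = (4 2 4; 3 3 4)
Equal? equal; square commutes

Answer: COMMUTES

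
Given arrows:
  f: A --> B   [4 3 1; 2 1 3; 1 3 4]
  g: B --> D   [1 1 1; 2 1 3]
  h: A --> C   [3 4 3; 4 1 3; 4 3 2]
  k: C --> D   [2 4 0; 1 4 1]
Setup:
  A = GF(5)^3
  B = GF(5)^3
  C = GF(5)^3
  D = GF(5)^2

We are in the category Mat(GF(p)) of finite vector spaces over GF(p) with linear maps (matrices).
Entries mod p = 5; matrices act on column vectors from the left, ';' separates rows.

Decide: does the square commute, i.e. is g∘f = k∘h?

Path 1 = f;g:
  e0=[1,0,0] f-->[4,2,1] g-->[2,3]
  e1=[0,1,0] f-->[3,1,3] g-->[2,1]
  e2=[0,0,1] f-->[1,3,4] g-->[3,2]
  composite₁ = [2 2 3; 3 1 2]
Path 2 = h;k:
  e0=[1,0,0] h-->[3,4,4] k-->[2,3]
  e1=[0,1,0] h-->[4,1,3] k-->[2,1]
  e2=[0,0,1] h-->[3,3,2] k-->[3,2]
  composite₂ = [2 2 3; 3 1 2]
Equal? YES — commutes

Answer: COMMUTES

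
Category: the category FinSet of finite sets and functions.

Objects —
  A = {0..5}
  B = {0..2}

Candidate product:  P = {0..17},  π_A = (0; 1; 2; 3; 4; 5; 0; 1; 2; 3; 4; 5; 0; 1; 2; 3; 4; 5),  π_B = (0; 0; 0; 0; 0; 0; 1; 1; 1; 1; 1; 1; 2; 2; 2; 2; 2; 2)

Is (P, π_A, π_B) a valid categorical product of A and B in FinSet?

Answer: VALID PRODUCT

Work:
|A|·|B| = 6·3 = 18;  |P| = 18
Check the pairing map k ↦ (π_A(k), π_B(k)):
  0 ↦ (0,0)
  1 ↦ (1,0)
  2 ↦ (2,0)
  3 ↦ (3,0)
  4 ↦ (4,0)
  5 ↦ (5,0)
  6 ↦ (0,1)
  7 ↦ (1,1)
  8 ↦ (2,1)
  9 ↦ (3,1)
  10 ↦ (4,1)
  11 ↦ (5,1)
  12 ↦ (0,2)
  13 ↦ (1,2)
  14 ↦ (2,2)
  15 ↦ (3,2)
  16 ↦ (4,2)
  17 ↦ (5,2)
distinct pairs in image: 18 / 18 needed
  → bijection onto A×B; projections well-typed.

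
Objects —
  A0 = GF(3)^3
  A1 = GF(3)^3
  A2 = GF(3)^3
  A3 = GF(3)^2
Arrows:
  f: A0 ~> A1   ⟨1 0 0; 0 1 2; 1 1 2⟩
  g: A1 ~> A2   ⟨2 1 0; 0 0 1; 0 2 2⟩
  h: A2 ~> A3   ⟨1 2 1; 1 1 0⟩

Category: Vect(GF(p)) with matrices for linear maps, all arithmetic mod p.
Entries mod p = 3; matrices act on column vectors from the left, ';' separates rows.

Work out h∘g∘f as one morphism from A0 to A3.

Answer: ⟨0 1 2; 0 2 1⟩

Work:
  e0=(1,0,0) f~>(1,0,1) g~>(2,1,2) h~>(0,0)
  e1=(0,1,0) f~>(0,1,1) g~>(1,1,1) h~>(1,2)
  e2=(0,0,1) f~>(0,2,2) g~>(2,2,2) h~>(2,1)
composite: ⟨0 1 2; 0 2 1⟩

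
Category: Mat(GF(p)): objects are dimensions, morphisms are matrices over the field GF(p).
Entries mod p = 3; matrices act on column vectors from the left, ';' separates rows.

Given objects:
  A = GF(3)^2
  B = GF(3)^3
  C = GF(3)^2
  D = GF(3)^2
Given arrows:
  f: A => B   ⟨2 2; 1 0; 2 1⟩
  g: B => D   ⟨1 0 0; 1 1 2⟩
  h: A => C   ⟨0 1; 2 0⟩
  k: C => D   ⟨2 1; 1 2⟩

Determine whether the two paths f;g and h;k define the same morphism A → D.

Path 1 = f;g:
  e0=(1,0) f=>(2,1,2) g=>(2,1)
  e1=(0,1) f=>(2,0,1) g=>(2,1)
  ⟦path⟧₁ = ⟨2 2; 1 1⟩
Path 2 = h;k:
  e0=(1,0) h=>(0,2) k=>(2,1)
  e1=(0,1) h=>(1,0) k=>(2,1)
  ⟦path⟧₂ = ⟨2 2; 1 1⟩
Equal? YES — commutes

Answer: COMMUTES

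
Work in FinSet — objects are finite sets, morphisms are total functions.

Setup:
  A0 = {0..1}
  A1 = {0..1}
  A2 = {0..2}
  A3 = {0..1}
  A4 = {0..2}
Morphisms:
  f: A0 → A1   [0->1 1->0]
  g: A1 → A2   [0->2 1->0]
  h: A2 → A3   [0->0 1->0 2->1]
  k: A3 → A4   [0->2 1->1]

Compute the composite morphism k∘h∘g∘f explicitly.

  0 f→1 g→0 h→0 k→2
  1 f→0 g→2 h→1 k→1
composite: [0->2 1->1]

Answer: [0->2 1->1]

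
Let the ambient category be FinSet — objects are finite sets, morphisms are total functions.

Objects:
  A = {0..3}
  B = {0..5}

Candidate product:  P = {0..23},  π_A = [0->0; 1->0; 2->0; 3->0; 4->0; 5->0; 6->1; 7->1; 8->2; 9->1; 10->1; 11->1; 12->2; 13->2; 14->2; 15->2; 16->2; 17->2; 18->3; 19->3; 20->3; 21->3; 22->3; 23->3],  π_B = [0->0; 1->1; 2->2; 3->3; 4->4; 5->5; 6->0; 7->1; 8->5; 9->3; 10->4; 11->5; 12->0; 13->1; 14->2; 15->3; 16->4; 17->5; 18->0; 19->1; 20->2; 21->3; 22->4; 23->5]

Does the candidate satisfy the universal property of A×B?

Answer: NOT A VALID PRODUCT — duplicate pair at indices 17,8

Trace:
|A|·|B| = 4·6 = 24;  |P| = 24
Check the pairing map k ↦ (π_A(k), π_B(k)):
  0 -> (0,0)
  1 -> (0,1)
  2 -> (0,2)
  3 -> (0,3)
  4 -> (0,4)
  5 -> (0,5)
  6 -> (1,0)
  7 -> (1,1)
  8 -> (2,5)
  9 -> (1,3)
  10 -> (1,4)
  11 -> (1,5)
  12 -> (2,0)
  13 -> (2,1)
  14 -> (2,2)
  15 -> (2,3)
  16 -> (2,4)
  17 -> (2,5)  ✗ repeats pair of k=8
  18 -> (3,0)
  19 -> (3,1)
  20 -> (3,2)
  21 -> (3,3)
  22 -> (3,4)
  23 -> (3,5)
distinct pairs in image: 23 / 24 needed
  → (2,5) hit at k=8 and k=17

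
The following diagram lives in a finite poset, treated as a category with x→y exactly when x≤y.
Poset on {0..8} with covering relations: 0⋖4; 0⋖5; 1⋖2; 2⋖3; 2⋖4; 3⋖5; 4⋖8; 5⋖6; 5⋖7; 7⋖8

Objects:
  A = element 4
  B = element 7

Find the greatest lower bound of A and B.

Common predecessors of 4,7: {0,1,2}
  maximal lower bounds 0 and 2 are incomparable: neither 0⊑2 nor 2⊑0
→ no greatest lower bound exists

Answer: NO MEET EXISTS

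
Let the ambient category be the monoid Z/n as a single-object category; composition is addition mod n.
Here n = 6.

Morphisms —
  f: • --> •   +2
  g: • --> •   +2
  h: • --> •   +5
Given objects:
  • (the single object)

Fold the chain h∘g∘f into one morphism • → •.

Answer: +3

Derivation:
  0 +2≡2 +2≡4 +5≡3  (mod 6)
composite: +3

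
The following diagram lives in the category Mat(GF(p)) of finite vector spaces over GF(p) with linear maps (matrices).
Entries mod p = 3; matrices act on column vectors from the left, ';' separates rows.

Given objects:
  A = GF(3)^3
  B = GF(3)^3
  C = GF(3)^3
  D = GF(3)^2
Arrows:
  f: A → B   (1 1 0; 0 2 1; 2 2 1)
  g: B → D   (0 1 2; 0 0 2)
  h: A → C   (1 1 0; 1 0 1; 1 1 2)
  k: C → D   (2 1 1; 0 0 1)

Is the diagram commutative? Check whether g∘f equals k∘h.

Answer: COMMUTES

Work:
Along f;g (path 1):
  e0=[1,0,0] f→[1,0,2] g→[1,1]
  e1=[0,1,0] f→[1,2,2] g→[0,1]
  e2=[0,0,1] f→[0,1,1] g→[0,2]
  result₁ = (1 0 0; 1 1 2)
Along h;k (path 2):
  e0=[1,0,0] h→[1,1,1] k→[1,1]
  e1=[0,1,0] h→[1,0,1] k→[0,1]
  e2=[0,0,1] h→[0,1,2] k→[0,2]
  result₂ = (1 0 0; 1 1 2)
Equal? equal; square commutes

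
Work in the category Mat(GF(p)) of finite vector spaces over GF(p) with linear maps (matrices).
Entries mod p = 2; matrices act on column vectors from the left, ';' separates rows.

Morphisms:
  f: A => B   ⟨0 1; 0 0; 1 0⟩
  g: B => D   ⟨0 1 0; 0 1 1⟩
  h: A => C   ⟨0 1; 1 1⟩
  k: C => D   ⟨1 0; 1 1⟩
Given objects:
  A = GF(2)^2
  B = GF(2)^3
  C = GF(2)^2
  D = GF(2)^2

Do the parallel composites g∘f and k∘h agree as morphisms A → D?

1) trace f;g:
  e0=[1,0] f=>[0,0,1] g=>[0,1]
  e1=[0,1] f=>[1,0,0] g=>[0,0]
  composite₁ = ⟨0 0; 1 0⟩
2) trace h;k:
  e0=[1,0] h=>[0,1] k=>[0,1]
  e1=[0,1] h=>[1,1] k=>[1,0]
  composite₂ = ⟨0 1; 1 0⟩
Equal? differ; not commutative

Answer: DOES NOT COMMUTE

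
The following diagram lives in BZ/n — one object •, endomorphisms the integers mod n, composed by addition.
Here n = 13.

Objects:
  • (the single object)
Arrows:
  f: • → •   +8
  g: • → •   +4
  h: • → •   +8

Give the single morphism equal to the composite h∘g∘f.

  0 +8≡8 +4≡12 +8≡7  (mod 13)
composite: +7

Answer: +7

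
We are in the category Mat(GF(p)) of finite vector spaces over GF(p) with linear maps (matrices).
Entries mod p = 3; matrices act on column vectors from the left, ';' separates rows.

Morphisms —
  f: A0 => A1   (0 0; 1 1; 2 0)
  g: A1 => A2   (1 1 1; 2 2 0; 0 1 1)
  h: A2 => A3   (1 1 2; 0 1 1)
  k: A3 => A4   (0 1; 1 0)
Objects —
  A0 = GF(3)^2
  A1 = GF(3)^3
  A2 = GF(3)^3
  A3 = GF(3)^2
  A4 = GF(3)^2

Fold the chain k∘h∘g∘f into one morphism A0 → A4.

  e0=(1,0) f=>(0,1,2) g=>(0,2,0) h=>(2,2) k=>(2,2)
  e1=(0,1) f=>(0,1,0) g=>(1,2,1) h=>(2,0) k=>(0,2)
result: (2 0; 2 2)

Answer: (2 0; 2 2)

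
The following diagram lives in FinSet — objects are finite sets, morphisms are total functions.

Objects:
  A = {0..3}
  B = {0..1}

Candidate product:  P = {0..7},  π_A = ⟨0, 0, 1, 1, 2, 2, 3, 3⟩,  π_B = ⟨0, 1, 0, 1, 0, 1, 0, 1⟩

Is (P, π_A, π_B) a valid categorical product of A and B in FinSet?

Answer: VALID PRODUCT

Work:
|A|·|B| = 4·2 = 8;  |P| = 8
Check the pairing map k ↦ (π_A(k), π_B(k)):
  0 -> (0,0)
  1 -> (0,1)
  2 -> (1,0)
  3 -> (1,1)
  4 -> (2,0)
  5 -> (2,1)
  6 -> (3,0)
  7 -> (3,1)
distinct pairs in image: 8 / 8 needed
  → bijection onto A×B; projections well-typed.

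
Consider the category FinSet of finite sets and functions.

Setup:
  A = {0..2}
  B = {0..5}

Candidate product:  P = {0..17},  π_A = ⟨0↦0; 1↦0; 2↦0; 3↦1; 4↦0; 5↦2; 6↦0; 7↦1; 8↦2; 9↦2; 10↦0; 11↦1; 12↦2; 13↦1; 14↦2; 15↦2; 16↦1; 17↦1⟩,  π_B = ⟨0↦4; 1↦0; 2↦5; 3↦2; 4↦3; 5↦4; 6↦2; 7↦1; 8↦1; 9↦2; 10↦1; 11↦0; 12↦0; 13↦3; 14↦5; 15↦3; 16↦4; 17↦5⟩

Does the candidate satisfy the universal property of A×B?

|A|·|B| = 3·6 = 18;  |P| = 18
Check the pairing map k ↦ (π_A(k), π_B(k)):
  0 ↦ (0,4)
  1 ↦ (0,0)
  2 ↦ (0,5)
  3 ↦ (1,2)
  4 ↦ (0,3)
  5 ↦ (2,4)
  6 ↦ (0,2)
  7 ↦ (1,1)
  8 ↦ (2,1)
  9 ↦ (2,2)
  10 ↦ (0,1)
  11 ↦ (1,0)
  12 ↦ (2,0)
  13 ↦ (1,3)
  14 ↦ (2,5)
  15 ↦ (2,3)
  16 ↦ (1,4)
  17 ↦ (1,5)
distinct pairs in image: 18 / 18 needed
  → bijection onto A×B; projections well-typed.

Answer: VALID PRODUCT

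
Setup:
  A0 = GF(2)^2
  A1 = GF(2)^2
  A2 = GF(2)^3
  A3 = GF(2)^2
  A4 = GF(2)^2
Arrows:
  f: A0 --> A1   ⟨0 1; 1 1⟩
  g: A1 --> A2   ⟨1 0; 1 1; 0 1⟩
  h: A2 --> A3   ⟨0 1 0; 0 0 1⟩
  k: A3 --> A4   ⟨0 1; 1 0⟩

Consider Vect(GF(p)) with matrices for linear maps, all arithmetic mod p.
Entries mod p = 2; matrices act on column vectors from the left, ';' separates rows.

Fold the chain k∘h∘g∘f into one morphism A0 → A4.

  e0=(1,0) f-->(0,1) g-->(0,1,1) h-->(1,1) k-->(1,1)
  e1=(0,1) f-->(1,1) g-->(1,0,1) h-->(0,1) k-->(1,0)
result: ⟨1 1; 1 0⟩

Answer: ⟨1 1; 1 0⟩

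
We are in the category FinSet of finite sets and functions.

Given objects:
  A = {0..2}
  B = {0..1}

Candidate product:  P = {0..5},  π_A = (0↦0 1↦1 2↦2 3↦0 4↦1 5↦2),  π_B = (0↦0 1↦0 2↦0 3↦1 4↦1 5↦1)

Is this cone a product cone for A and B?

Answer: VALID PRODUCT

Trace:
|A|·|B| = 3·2 = 6;  |P| = 6
Check the pairing map k ↦ (π_A(k), π_B(k)):
  0 ↦ (0,0)
  1 ↦ (1,0)
  2 ↦ (2,0)
  3 ↦ (0,1)
  4 ↦ (1,1)
  5 ↦ (2,1)
distinct pairs in image: 6 / 6 needed
  → bijection onto A×B; projections well-typed.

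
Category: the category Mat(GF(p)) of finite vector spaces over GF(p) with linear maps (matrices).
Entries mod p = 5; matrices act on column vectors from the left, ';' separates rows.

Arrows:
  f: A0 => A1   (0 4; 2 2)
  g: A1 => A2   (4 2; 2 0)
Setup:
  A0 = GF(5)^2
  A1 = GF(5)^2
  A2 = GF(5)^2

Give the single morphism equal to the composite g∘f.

Answer: (4 0; 0 3)

Trace:
  e0=(1,0) f=>(0,2) g=>(4,0)
  e1=(0,1) f=>(4,2) g=>(0,3)
result: (4 0; 0 3)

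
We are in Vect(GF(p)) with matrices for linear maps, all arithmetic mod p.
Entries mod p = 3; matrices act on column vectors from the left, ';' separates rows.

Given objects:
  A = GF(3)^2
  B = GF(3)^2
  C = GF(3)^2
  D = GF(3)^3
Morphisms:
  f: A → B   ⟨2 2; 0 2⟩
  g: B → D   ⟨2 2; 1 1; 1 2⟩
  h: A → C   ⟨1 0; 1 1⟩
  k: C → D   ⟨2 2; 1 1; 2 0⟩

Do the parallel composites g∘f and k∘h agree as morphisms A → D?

Answer: COMMUTES

Derivation:
1) trace f;g:
  e0=⟨1,0⟩ f→⟨2,0⟩ g→⟨1,2,2⟩
  e1=⟨0,1⟩ f→⟨2,2⟩ g→⟨2,1,0⟩
  composite₁ = ⟨1 2; 2 1; 2 0⟩
2) trace h;k:
  e0=⟨1,0⟩ h→⟨1,1⟩ k→⟨1,2,2⟩
  e1=⟨0,1⟩ h→⟨0,1⟩ k→⟨2,1,0⟩
  composite₂ = ⟨1 2; 2 1; 2 0⟩
Equal? same morphism ✓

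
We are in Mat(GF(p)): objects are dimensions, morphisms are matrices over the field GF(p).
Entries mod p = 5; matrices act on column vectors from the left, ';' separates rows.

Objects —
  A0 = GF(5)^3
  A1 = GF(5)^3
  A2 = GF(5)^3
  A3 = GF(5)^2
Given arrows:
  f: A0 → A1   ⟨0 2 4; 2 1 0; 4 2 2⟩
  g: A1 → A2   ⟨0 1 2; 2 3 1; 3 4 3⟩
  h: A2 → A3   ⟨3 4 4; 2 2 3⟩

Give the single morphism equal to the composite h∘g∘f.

  e0=⟨1,0,0⟩ f→⟨0,2,4⟩ g→⟨0,0,0⟩ h→⟨0,0⟩
  e1=⟨0,1,0⟩ f→⟨2,1,2⟩ g→⟨0,4,1⟩ h→⟨0,1⟩
  e2=⟨0,0,1⟩ f→⟨4,0,2⟩ g→⟨4,0,3⟩ h→⟨4,2⟩
composite: ⟨0 0 4; 0 1 2⟩

Answer: ⟨0 0 4; 0 1 2⟩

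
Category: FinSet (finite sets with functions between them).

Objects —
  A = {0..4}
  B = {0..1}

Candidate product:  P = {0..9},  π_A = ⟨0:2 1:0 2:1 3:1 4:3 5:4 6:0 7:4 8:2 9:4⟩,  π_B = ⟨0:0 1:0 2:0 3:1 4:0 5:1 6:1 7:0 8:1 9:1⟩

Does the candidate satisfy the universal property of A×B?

|A|·|B| = 5·2 = 10;  |P| = 10
Check the pairing map k ↦ (π_A(k), π_B(k)):
  0 : (2,0)
  1 : (0,0)
  2 : (1,0)
  3 : (1,1)
  4 : (3,0)
  5 : (4,1)
  6 : (0,1)
  7 : (4,0)
  8 : (2,1)
  9 : (4,1)  ✗ repeats pair of k=5
distinct pairs in image: 9 / 10 needed
  → (4,1) hit at k=5 and k=9

Answer: NOT A VALID PRODUCT — duplicate pair at indices 9,5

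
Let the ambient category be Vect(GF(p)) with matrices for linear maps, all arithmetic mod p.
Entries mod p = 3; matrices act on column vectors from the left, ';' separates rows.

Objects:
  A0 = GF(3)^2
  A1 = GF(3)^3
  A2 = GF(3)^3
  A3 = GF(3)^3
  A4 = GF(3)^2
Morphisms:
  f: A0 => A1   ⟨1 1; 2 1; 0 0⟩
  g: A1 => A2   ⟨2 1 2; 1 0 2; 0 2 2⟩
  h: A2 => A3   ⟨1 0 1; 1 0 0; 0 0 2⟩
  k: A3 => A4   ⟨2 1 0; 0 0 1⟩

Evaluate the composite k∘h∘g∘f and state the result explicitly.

  e0=(1,0) f=>(1,2,0) g=>(1,1,1) h=>(2,1,2) k=>(2,2)
  e1=(0,1) f=>(1,1,0) g=>(0,1,2) h=>(2,0,1) k=>(1,1)
⟦path⟧: ⟨2 1; 2 1⟩

Answer: ⟨2 1; 2 1⟩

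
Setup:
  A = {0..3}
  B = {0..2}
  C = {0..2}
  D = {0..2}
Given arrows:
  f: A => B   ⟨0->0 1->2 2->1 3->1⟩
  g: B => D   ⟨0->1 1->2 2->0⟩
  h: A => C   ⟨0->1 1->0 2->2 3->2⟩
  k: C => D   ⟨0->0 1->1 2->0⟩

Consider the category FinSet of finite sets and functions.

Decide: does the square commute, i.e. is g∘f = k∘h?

Answer: DOES NOT COMMUTE

Trace:
Along f;g (path 1):
  0 f=>0 g=>1
  1 f=>2 g=>0
  2 f=>1 g=>2
  3 f=>1 g=>2
  ⟦path⟧₁ = ⟨0->1 1->0 2->2 3->2⟩
Along h;k (path 2):
  0 h=>1 k=>1
  1 h=>0 k=>0
  2 h=>2 k=>0
  3 h=>2 k=>0
  ⟦path⟧₂ = ⟨0->1 1->0 2->0 3->0⟩
Equal? NO — does not commute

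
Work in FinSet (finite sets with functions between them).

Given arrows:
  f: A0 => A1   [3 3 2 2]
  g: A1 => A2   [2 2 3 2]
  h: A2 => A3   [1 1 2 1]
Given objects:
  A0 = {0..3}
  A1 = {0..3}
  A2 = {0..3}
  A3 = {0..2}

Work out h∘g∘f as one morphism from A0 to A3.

  0 f=>3 g=>2 h=>2
  1 f=>3 g=>2 h=>2
  2 f=>2 g=>3 h=>1
  3 f=>2 g=>3 h=>1
result: [2 2 1 1]

Answer: [2 2 1 1]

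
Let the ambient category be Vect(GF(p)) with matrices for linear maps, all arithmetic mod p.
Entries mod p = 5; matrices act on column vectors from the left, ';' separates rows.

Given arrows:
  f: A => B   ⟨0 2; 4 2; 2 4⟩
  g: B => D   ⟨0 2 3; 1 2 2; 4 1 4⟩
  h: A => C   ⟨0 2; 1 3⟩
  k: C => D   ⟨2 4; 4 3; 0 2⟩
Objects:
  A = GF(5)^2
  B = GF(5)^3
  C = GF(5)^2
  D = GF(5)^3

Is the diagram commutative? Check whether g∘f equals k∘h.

Along f;g (path 1):
  e0=(1,0) f=>(0,4,2) g=>(4,2,2)
  e1=(0,1) f=>(2,2,4) g=>(1,4,1)
  composite₁ = ⟨4 1; 2 4; 2 1⟩
Along h;k (path 2):
  e0=(1,0) h=>(0,1) k=>(4,3,2)
  e1=(0,1) h=>(2,3) k=>(1,2,1)
  composite₂ = ⟨4 1; 3 2; 2 1⟩
Equal? differ; not commutative

Answer: DOES NOT COMMUTE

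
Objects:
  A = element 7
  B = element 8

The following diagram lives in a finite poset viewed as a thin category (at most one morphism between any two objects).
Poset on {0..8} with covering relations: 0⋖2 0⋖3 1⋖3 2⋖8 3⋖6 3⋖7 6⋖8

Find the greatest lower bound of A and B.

Common predecessors of 7,8: {0,1,3}
  0 ≤ 3
  1 ≤ 3
  3 ≤ 3
glb = 3

Answer: A∧B = 3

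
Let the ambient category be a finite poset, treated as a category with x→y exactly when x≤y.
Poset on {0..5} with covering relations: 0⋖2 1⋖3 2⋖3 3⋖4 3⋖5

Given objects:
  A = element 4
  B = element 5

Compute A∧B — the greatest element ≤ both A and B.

Answer: A∧B = 3

Trace:
Common predecessors of 4,5: {0,1,2,3}
  0 <= 3
  1 <= 3
  2 <= 3
  3 <= 3
glb = 3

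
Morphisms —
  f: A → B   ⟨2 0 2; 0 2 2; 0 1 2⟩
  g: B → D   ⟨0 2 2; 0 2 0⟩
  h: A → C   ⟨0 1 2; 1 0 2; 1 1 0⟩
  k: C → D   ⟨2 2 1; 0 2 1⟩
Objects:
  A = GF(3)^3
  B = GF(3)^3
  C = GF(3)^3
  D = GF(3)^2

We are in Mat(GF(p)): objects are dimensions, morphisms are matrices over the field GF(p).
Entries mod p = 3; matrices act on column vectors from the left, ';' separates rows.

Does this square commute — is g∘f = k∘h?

Answer: COMMUTES

Derivation:
Path 1 = f;g:
  e0=[1,0,0] f→[2,0,0] g→[0,0]
  e1=[0,1,0] f→[0,2,1] g→[0,1]
  e2=[0,0,1] f→[2,2,2] g→[2,1]
  ⟦path⟧₁ = ⟨0 0 2; 0 1 1⟩
Path 2 = h;k:
  e0=[1,0,0] h→[0,1,1] k→[0,0]
  e1=[0,1,0] h→[1,0,1] k→[0,1]
  e2=[0,0,1] h→[2,2,0] k→[2,1]
  ⟦path⟧₂ = ⟨0 0 2; 0 1 1⟩
Equal? equal; square commutes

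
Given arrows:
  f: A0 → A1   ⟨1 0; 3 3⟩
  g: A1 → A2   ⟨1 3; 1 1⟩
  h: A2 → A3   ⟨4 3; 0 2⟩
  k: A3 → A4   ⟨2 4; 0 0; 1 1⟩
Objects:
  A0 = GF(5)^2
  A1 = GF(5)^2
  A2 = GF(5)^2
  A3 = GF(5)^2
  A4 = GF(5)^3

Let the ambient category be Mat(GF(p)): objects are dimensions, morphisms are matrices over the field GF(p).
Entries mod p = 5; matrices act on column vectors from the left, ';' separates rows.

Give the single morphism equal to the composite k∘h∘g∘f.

Answer: ⟨1 4; 0 0; 0 1⟩

Trace:
  e0=⟨1,0⟩ f→⟨1,3⟩ g→⟨0,4⟩ h→⟨2,3⟩ k→⟨1,0,0⟩
  e1=⟨0,1⟩ f→⟨0,3⟩ g→⟨4,3⟩ h→⟨0,1⟩ k→⟨4,0,1⟩
result: ⟨1 4; 0 0; 0 1⟩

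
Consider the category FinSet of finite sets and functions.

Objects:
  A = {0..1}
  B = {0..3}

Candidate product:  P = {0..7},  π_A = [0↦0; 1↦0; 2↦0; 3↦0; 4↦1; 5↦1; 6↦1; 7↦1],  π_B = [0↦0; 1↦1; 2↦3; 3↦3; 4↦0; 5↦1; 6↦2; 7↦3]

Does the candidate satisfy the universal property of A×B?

|A|·|B| = 2·4 = 8;  |P| = 8
Check the pairing map k ↦ (π_A(k), π_B(k)):
  0 ↦ (0,0)
  1 ↦ (0,1)
  2 ↦ (0,3)
  3 ↦ (0,3)  ✗ repeats pair of k=2
  4 ↦ (1,0)
  5 ↦ (1,1)
  6 ↦ (1,2)
  7 ↦ (1,3)
distinct pairs in image: 7 / 8 needed
  → (0,3) hit at k=2 and k=3

Answer: NOT A VALID PRODUCT — duplicate pair at indices 3,2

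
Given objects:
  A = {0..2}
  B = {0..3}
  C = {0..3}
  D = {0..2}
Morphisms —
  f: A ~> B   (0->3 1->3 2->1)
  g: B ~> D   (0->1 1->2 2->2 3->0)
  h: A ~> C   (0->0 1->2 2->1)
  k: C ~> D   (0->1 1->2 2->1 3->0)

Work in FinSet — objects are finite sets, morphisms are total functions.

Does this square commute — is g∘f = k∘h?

1) trace f;g:
  0 f~>3 g~>0
  1 f~>3 g~>0
  2 f~>1 g~>2
  result₁ = (0->0 1->0 2->2)
2) trace h;k:
  0 h~>0 k~>1
  1 h~>2 k~>1
  2 h~>1 k~>2
  result₂ = (0->1 1->1 2->2)
Equal? differ; not commutative

Answer: DOES NOT COMMUTE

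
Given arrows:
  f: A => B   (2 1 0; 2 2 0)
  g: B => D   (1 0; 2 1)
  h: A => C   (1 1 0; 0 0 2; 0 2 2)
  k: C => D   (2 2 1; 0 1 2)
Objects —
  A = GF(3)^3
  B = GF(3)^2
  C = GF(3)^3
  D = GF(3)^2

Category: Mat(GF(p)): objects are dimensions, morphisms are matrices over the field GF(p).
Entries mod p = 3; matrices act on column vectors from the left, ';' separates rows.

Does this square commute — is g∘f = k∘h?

Along f;g (path 1):
  e0=⟨1,0,0⟩ f=>⟨2,2⟩ g=>⟨2,0⟩
  e1=⟨0,1,0⟩ f=>⟨1,2⟩ g=>⟨1,1⟩
  e2=⟨0,0,1⟩ f=>⟨0,0⟩ g=>⟨0,0⟩
  composite₁ = (2 1 0; 0 1 0)
Along h;k (path 2):
  e0=⟨1,0,0⟩ h=>⟨1,0,0⟩ k=>⟨2,0⟩
  e1=⟨0,1,0⟩ h=>⟨1,0,2⟩ k=>⟨1,1⟩
  e2=⟨0,0,1⟩ h=>⟨0,2,2⟩ k=>⟨0,0⟩
  composite₂ = (2 1 0; 0 1 0)
Equal? same morphism ✓

Answer: COMMUTES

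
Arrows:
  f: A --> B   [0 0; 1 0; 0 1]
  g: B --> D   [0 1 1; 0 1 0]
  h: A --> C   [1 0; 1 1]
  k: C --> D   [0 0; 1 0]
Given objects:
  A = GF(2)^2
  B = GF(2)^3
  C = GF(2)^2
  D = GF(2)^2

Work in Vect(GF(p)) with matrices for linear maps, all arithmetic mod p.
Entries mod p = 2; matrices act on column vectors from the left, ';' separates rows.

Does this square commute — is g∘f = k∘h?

Answer: DOES NOT COMMUTE

Trace:
Along f;g (path 1):
  e0=(1,0) f-->(0,1,0) g-->(1,1)
  e1=(0,1) f-->(0,0,1) g-->(1,0)
  result₁ = [1 1; 1 0]
Along h;k (path 2):
  e0=(1,0) h-->(1,1) k-->(0,1)
  e1=(0,1) h-->(0,1) k-->(0,0)
  result₂ = [0 0; 1 0]
Equal? NO — does not commute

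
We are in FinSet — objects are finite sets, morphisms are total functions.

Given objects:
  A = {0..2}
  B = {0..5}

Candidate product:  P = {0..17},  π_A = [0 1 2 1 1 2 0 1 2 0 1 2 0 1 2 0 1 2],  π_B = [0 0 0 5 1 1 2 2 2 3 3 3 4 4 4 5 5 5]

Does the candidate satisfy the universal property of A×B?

|A|·|B| = 3·6 = 18;  |P| = 18
Check the pairing map k ↦ (π_A(k), π_B(k)):
  0 -> (0,0)
  1 -> (1,0)
  2 -> (2,0)
  3 -> (1,5)
  4 -> (1,1)
  5 -> (2,1)
  6 -> (0,2)
  7 -> (1,2)
  8 -> (2,2)
  9 -> (0,3)
  10 -> (1,3)
  11 -> (2,3)
  12 -> (0,4)
  13 -> (1,4)
  14 -> (2,4)
  15 -> (0,5)
  16 -> (1,5)  ✗ repeats pair of k=3
  17 -> (2,5)
distinct pairs in image: 17 / 18 needed
  → (1,5) hit at k=3 and k=16

Answer: NOT A VALID PRODUCT — duplicate pair at indices 16,3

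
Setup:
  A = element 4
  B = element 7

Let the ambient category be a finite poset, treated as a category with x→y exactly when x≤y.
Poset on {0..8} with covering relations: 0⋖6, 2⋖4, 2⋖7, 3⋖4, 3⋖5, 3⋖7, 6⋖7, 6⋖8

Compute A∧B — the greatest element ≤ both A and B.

Common predecessors of 4,7: {2,3}
  maximal lower bounds 2 and 3 are incomparable: neither 2≤3 nor 3≤2
→ no greatest lower bound exists

Answer: NO MEET EXISTS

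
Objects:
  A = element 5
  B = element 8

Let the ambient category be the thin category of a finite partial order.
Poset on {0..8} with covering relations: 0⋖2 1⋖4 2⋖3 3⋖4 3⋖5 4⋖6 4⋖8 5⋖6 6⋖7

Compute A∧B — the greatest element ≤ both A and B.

Common predecessors of 5,8: {0,2,3}
  0 ≤ 3
  2 ≤ 3
  3 ≤ 3
glb = 3

Answer: A∧B = 3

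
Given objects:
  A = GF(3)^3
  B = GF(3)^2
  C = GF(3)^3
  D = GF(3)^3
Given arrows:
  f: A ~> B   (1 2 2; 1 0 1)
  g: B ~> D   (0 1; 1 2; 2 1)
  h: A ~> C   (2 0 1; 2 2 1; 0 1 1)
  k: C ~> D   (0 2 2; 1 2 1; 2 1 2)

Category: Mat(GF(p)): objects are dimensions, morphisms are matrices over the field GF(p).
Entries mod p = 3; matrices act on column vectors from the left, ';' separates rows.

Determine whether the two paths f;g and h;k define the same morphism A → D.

1) trace f;g:
  e0=(1,0,0) f~>(1,1) g~>(1,0,0)
  e1=(0,1,0) f~>(2,0) g~>(0,2,1)
  e2=(0,0,1) f~>(2,1) g~>(1,1,2)
  ⟦path⟧₁ = (1 0 1; 0 2 1; 0 1 2)
2) trace h;k:
  e0=(1,0,0) h~>(2,2,0) k~>(1,0,0)
  e1=(0,1,0) h~>(0,2,1) k~>(0,2,1)
  e2=(0,0,1) h~>(1,1,1) k~>(1,1,2)
  ⟦path⟧₂ = (1 0 1; 0 2 1; 0 1 2)
Equal? equal; square commutes

Answer: COMMUTES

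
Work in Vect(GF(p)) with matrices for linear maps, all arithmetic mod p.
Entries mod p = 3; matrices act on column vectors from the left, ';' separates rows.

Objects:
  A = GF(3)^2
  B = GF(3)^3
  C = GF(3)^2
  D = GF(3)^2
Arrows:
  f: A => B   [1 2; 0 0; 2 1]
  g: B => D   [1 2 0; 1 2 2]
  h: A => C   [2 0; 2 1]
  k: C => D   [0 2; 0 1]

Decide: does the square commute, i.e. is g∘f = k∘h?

1) trace f;g:
  e0=⟨1,0⟩ f=>⟨1,0,2⟩ g=>⟨1,2⟩
  e1=⟨0,1⟩ f=>⟨2,0,1⟩ g=>⟨2,1⟩
  composite₁ = [1 2; 2 1]
2) trace h;k:
  e0=⟨1,0⟩ h=>⟨2,2⟩ k=>⟨1,2⟩
  e1=⟨0,1⟩ h=>⟨0,1⟩ k=>⟨2,1⟩
  composite₂ = [1 2; 2 1]
Equal? YES — commutes

Answer: COMMUTES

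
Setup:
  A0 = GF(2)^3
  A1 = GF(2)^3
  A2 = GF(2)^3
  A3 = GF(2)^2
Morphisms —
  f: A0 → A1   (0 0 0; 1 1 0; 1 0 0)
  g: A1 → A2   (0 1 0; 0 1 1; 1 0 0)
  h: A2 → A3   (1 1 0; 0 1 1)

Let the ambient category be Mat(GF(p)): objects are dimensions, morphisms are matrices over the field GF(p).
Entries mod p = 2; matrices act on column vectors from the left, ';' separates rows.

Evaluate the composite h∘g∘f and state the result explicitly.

Answer: (1 0 0; 0 1 0)

Derivation:
  e0=⟨1,0,0⟩ f→⟨0,1,1⟩ g→⟨1,0,0⟩ h→⟨1,0⟩
  e1=⟨0,1,0⟩ f→⟨0,1,0⟩ g→⟨1,1,0⟩ h→⟨0,1⟩
  e2=⟨0,0,1⟩ f→⟨0,0,0⟩ g→⟨0,0,0⟩ h→⟨0,0⟩
result: (1 0 0; 0 1 0)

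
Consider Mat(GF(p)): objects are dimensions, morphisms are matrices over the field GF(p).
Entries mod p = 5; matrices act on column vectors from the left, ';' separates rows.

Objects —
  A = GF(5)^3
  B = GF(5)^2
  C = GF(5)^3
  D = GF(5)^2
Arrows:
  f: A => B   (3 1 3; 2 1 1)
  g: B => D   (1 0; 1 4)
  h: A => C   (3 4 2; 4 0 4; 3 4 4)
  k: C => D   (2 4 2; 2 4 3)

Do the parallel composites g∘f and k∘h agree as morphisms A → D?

Answer: COMMUTES

Work:
1) trace f;g:
  e0=(1,0,0) f=>(3,2) g=>(3,1)
  e1=(0,1,0) f=>(1,1) g=>(1,0)
  e2=(0,0,1) f=>(3,1) g=>(3,2)
  result₁ = (3 1 3; 1 0 2)
2) trace h;k:
  e0=(1,0,0) h=>(3,4,3) k=>(3,1)
  e1=(0,1,0) h=>(4,0,4) k=>(1,0)
  e2=(0,0,1) h=>(2,4,4) k=>(3,2)
  result₂ = (3 1 3; 1 0 2)
Equal? equal; square commutes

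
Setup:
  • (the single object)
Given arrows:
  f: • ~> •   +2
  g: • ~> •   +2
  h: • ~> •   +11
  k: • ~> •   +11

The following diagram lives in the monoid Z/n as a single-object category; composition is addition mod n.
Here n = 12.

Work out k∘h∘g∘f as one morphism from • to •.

  0 +2≡2 +2≡4 +11≡3 +11≡2  (mod 12)
result: +2

Answer: +2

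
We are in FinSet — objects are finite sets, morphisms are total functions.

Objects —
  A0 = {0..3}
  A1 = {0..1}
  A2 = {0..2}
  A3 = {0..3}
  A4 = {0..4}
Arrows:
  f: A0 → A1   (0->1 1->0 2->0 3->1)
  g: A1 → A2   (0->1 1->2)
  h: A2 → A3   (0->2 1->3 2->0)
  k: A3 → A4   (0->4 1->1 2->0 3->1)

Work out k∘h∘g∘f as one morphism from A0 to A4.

Answer: (0->4 1->1 2->1 3->4)

Work:
  0 f→1 g→2 h→0 k→4
  1 f→0 g→1 h→3 k→1
  2 f→0 g→1 h→3 k→1
  3 f→1 g→2 h→0 k→4
composite: (0->4 1->1 2->1 3->4)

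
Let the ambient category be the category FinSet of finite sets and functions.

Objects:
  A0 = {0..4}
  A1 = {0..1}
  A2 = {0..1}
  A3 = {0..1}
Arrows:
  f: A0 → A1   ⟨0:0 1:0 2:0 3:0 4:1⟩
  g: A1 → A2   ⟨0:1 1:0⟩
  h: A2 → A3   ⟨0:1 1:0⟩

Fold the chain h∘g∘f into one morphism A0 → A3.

Answer: ⟨0:0 1:0 2:0 3:0 4:1⟩

Work:
  0 f→0 g→1 h→0
  1 f→0 g→1 h→0
  2 f→0 g→1 h→0
  3 f→0 g→1 h→0
  4 f→1 g→0 h→1
⟦path⟧: ⟨0:0 1:0 2:0 3:0 4:1⟩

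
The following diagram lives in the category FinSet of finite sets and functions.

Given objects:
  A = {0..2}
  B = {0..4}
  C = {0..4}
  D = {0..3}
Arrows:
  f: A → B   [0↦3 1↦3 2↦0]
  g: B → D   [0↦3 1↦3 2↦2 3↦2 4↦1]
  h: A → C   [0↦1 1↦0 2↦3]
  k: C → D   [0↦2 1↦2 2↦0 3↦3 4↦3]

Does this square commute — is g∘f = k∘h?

1) trace f;g:
  0 f→3 g→2
  1 f→3 g→2
  2 f→0 g→3
  composite₁ = [0↦2 1↦2 2↦3]
2) trace h;k:
  0 h→1 k→2
  1 h→0 k→2
  2 h→3 k→3
  composite₂ = [0↦2 1↦2 2↦3]
Equal? equal; square commutes

Answer: COMMUTES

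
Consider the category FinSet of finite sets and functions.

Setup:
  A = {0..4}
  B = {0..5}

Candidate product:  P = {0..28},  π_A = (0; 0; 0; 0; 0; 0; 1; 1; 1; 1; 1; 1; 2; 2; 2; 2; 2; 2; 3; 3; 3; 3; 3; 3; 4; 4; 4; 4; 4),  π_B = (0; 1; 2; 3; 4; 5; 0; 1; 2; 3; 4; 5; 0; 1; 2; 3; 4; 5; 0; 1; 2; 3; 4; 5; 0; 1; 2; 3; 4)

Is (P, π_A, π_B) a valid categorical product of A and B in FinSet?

|A|·|B| = 5·6 = 30;  |P| = 29
  → cardinalities differ; no bijection possible.

Answer: NOT A VALID PRODUCT — |P|=29 ≠ |A|·|B|=30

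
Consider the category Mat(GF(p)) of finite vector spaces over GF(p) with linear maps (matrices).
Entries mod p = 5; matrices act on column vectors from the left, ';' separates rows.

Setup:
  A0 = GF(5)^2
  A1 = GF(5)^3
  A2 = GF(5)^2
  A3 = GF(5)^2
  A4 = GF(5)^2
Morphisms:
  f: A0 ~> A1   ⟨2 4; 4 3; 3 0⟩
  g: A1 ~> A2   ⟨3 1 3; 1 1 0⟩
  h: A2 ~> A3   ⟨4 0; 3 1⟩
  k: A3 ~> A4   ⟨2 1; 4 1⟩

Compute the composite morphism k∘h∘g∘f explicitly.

Answer: ⟨0 2; 2 2⟩

Work:
  e0=(1,0) f~>(2,4,3) g~>(4,1) h~>(1,3) k~>(0,2)
  e1=(0,1) f~>(4,3,0) g~>(0,2) h~>(0,2) k~>(2,2)
composite: ⟨0 2; 2 2⟩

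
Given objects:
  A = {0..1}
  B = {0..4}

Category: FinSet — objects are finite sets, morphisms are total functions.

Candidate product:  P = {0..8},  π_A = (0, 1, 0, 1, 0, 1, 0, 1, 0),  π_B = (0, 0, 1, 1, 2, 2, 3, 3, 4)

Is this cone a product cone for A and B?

|A|·|B| = 2·5 = 10;  |P| = 9
  → cardinalities differ; no bijection possible.

Answer: NOT A VALID PRODUCT — |P|=9 ≠ |A|·|B|=10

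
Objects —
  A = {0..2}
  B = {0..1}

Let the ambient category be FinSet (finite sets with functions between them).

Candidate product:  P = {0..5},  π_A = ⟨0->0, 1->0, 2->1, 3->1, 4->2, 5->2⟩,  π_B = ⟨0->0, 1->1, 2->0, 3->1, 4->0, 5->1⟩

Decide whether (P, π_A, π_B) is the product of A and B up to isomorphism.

Answer: VALID PRODUCT

Derivation:
|A|·|B| = 3·2 = 6;  |P| = 6
Check the pairing map k ↦ (π_A(k), π_B(k)):
  0 -> (0,0)
  1 -> (0,1)
  2 -> (1,0)
  3 -> (1,1)
  4 -> (2,0)
  5 -> (2,1)
distinct pairs in image: 6 / 6 needed
  → bijection onto A×B; projections well-typed.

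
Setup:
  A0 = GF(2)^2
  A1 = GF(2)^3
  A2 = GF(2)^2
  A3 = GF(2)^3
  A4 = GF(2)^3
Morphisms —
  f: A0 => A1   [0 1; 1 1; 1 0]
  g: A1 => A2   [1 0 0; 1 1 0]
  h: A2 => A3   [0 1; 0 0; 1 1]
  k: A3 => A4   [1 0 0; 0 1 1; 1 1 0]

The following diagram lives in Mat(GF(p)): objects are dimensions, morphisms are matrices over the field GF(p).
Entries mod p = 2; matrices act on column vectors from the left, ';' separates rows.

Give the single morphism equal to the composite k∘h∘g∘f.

Answer: [1 0; 1 1; 1 0]

Derivation:
  e0=[1,0] f=>[0,1,1] g=>[0,1] h=>[1,0,1] k=>[1,1,1]
  e1=[0,1] f=>[1,1,0] g=>[1,0] h=>[0,0,1] k=>[0,1,0]
⟦path⟧: [1 0; 1 1; 1 0]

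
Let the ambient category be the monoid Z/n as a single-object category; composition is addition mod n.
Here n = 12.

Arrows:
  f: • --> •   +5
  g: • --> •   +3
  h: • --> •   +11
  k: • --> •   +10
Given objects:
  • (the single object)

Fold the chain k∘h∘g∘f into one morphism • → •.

  0 +5≡5 +3≡8 +11≡7 +10≡5  (mod 12)
composite: +5

Answer: +5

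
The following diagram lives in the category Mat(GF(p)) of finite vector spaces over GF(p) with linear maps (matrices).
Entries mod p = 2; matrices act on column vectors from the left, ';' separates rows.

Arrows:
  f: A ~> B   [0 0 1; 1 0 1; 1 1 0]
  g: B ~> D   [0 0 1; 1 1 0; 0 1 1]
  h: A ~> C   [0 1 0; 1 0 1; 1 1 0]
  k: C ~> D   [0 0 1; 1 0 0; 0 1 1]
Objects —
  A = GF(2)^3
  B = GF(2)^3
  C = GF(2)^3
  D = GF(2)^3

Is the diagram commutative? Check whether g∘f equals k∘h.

Answer: DOES NOT COMMUTE

Trace:
1) trace f;g:
  e0=⟨1,0,0⟩ f~>⟨0,1,1⟩ g~>⟨1,1,0⟩
  e1=⟨0,1,0⟩ f~>⟨0,0,1⟩ g~>⟨1,0,1⟩
  e2=⟨0,0,1⟩ f~>⟨1,1,0⟩ g~>⟨0,0,1⟩
  result₁ = [1 1 0; 1 0 0; 0 1 1]
2) trace h;k:
  e0=⟨1,0,0⟩ h~>⟨0,1,1⟩ k~>⟨1,0,0⟩
  e1=⟨0,1,0⟩ h~>⟨1,0,1⟩ k~>⟨1,1,1⟩
  e2=⟨0,0,1⟩ h~>⟨0,1,0⟩ k~>⟨0,0,1⟩
  result₂ = [1 1 0; 0 1 0; 0 1 1]
Equal? NO — does not commute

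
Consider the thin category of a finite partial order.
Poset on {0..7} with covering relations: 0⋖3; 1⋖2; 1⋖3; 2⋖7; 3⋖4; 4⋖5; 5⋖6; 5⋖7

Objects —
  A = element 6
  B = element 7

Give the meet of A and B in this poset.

Lower bounds of A=6 and B=7: {0,1,3,4,5}
  0 <= 5
  1 <= 5
  3 <= 5
  4 <= 5
  5 <= 5
glb = 5

Answer: A∧B = 5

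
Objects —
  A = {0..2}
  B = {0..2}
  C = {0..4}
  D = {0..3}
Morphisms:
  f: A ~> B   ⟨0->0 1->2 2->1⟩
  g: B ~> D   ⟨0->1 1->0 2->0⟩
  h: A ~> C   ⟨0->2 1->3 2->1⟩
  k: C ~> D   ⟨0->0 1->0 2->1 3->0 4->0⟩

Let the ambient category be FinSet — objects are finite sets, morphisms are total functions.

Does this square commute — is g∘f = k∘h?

1) trace f;g:
  0 f~>0 g~>1
  1 f~>2 g~>0
  2 f~>1 g~>0
  result₁ = ⟨0->1 1->0 2->0⟩
2) trace h;k:
  0 h~>2 k~>1
  1 h~>3 k~>0
  2 h~>1 k~>0
  result₂ = ⟨0->1 1->0 2->0⟩
Equal? equal; square commutes

Answer: COMMUTES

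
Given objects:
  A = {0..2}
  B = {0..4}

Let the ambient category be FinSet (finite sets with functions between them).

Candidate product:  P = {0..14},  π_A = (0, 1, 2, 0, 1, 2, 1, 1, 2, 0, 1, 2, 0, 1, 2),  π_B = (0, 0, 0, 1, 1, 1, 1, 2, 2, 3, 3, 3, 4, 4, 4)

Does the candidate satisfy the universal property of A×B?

Answer: NOT A VALID PRODUCT — duplicate pair at indices 4,6

Work:
|A|·|B| = 3·5 = 15;  |P| = 15
Check the pairing map k ↦ (π_A(k), π_B(k)):
  0 ↦ (0,0)
  1 ↦ (1,0)
  2 ↦ (2,0)
  3 ↦ (0,1)
  4 ↦ (1,1)
  5 ↦ (2,1)
  6 ↦ (1,1)  ✗ repeats pair of k=4
  7 ↦ (1,2)
  8 ↦ (2,2)
  9 ↦ (0,3)
  10 ↦ (1,3)
  11 ↦ (2,3)
  12 ↦ (0,4)
  13 ↦ (1,4)
  14 ↦ (2,4)
distinct pairs in image: 14 / 15 needed
  → (1,1) hit at k=4 and k=6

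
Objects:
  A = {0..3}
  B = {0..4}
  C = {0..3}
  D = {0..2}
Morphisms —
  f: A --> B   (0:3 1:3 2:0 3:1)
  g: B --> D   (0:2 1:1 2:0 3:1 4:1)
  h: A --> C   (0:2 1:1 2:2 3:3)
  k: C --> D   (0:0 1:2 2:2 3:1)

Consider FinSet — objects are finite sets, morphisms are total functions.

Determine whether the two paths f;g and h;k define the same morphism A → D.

Path 1 = f;g:
  0 f-->3 g-->1
  1 f-->3 g-->1
  2 f-->0 g-->2
  3 f-->1 g-->1
  composite₁ = (0:1 1:1 2:2 3:1)
Path 2 = h;k:
  0 h-->2 k-->2
  1 h-->1 k-->2
  2 h-->2 k-->2
  3 h-->3 k-->1
  composite₂ = (0:2 1:2 2:2 3:1)
Equal? distinct morphisms ✗

Answer: DOES NOT COMMUTE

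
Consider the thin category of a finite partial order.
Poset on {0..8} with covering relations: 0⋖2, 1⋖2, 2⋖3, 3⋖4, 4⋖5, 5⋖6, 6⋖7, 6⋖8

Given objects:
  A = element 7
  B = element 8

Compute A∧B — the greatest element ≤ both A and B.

Lower bounds of A=7 and B=8: {0,1,2,3,4,5,6}
  0 <= 6
  1 <= 6
  2 <= 6
  3 <= 6
  4 <= 6
  5 <= 6
  6 <= 6
glb = 6

Answer: A∧B = 6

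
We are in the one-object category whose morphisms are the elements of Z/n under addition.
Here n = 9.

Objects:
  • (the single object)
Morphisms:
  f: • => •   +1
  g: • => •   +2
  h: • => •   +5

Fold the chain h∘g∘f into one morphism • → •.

Answer: +8

Work:
  0 +1≡1 +2≡3 +5≡8  (mod 9)
result: +8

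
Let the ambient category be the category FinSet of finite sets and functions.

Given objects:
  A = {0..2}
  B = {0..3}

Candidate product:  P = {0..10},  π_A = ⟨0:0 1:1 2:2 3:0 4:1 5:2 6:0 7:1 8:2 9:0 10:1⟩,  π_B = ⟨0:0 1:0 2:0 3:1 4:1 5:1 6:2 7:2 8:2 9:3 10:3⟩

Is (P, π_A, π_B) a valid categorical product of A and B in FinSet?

Answer: NOT A VALID PRODUCT — |P|=11 ≠ |A|·|B|=12

Derivation:
|A|·|B| = 3·4 = 12;  |P| = 11
  → cardinalities differ; no bijection possible.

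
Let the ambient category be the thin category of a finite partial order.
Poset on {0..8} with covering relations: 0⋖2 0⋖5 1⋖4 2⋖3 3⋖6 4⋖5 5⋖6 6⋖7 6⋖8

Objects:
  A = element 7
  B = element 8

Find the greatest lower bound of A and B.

Answer: A∧B = 6

Work:
{x : x≤A ∧ x≤B} = {0,1,2,3,4,5,6}  (A=7, B=8)
  0 ≤ 6
  1 ≤ 6
  2 ≤ 6
  3 ≤ 6
  4 ≤ 6
  5 ≤ 6
  6 ≤ 6
glb = 6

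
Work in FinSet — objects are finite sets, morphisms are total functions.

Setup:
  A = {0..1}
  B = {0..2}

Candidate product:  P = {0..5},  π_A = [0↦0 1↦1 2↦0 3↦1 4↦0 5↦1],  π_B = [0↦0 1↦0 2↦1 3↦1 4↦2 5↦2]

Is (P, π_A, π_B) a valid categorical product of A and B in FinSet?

|A|·|B| = 2·3 = 6;  |P| = 6
Check the pairing map k ↦ (π_A(k), π_B(k)):
  0 ↦ (0,0)
  1 ↦ (1,0)
  2 ↦ (0,1)
  3 ↦ (1,1)
  4 ↦ (0,2)
  5 ↦ (1,2)
distinct pairs in image: 6 / 6 needed
  → bijection onto A×B; projections well-typed.

Answer: VALID PRODUCT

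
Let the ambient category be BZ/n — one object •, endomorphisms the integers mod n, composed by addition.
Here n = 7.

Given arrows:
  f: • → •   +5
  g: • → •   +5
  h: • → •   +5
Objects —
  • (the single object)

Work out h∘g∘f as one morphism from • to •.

Answer: +1

Trace:
  0 +5≡5 +5≡3 +5≡1  (mod 7)
composite: +1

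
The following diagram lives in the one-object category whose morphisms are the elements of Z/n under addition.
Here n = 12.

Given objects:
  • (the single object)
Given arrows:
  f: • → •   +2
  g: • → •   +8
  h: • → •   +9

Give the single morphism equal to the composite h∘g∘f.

  0 +2≡2 +8≡10 +9≡7  (mod 12)
composite: +7

Answer: +7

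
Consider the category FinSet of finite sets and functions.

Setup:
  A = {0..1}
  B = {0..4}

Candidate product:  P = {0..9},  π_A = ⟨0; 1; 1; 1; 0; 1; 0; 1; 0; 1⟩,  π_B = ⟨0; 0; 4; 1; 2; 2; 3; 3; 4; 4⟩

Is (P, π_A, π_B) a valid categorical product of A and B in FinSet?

Answer: NOT A VALID PRODUCT — duplicate pair at indices 9,2

Work:
|A|·|B| = 2·5 = 10;  |P| = 10
Check the pairing map k ↦ (π_A(k), π_B(k)):
  0 : (0,0)
  1 : (1,0)
  2 : (1,4)
  3 : (1,1)
  4 : (0,2)
  5 : (1,2)
  6 : (0,3)
  7 : (1,3)
  8 : (0,4)
  9 : (1,4)  ✗ repeats pair of k=2
distinct pairs in image: 9 / 10 needed
  → (1,4) hit at k=2 and k=9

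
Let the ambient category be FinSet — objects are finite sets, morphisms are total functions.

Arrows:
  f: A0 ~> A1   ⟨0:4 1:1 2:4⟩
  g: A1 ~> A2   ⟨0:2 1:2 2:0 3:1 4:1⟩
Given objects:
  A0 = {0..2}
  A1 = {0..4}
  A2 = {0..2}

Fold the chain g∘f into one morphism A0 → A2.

  0 f~>4 g~>1
  1 f~>1 g~>2
  2 f~>4 g~>1
composite: ⟨0:1 1:2 2:1⟩

Answer: ⟨0:1 1:2 2:1⟩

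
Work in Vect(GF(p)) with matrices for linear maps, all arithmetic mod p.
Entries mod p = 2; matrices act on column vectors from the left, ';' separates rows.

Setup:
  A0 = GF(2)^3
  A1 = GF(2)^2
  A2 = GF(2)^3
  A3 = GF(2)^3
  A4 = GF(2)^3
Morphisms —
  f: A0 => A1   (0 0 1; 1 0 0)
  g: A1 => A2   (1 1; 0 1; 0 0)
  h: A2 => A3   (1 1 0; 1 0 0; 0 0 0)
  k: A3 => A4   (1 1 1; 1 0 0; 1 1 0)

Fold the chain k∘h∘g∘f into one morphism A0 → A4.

Answer: (1 0 0; 0 0 1; 1 0 0)

Trace:
  e0=⟨1,0,0⟩ f=>⟨0,1⟩ g=>⟨1,1,0⟩ h=>⟨0,1,0⟩ k=>⟨1,0,1⟩
  e1=⟨0,1,0⟩ f=>⟨0,0⟩ g=>⟨0,0,0⟩ h=>⟨0,0,0⟩ k=>⟨0,0,0⟩
  e2=⟨0,0,1⟩ f=>⟨1,0⟩ g=>⟨1,0,0⟩ h=>⟨1,1,0⟩ k=>⟨0,1,0⟩
composite: (1 0 0; 0 0 1; 1 0 0)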